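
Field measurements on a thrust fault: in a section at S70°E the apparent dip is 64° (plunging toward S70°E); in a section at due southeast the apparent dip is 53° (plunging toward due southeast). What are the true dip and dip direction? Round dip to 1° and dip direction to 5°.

true dip 67°, dip direction 080°

Represent each trace as a vector plunging at its apparent dip toward its trend (east-north-up frame): v₁ = (0.412, -0.150, -0.899), v₂ = (0.426, -0.426, -0.799).
n = v₁ × v₂ = (0.263, 0.053, 0.111) (taken with n_z > 0).
True dip = arccos(n_z / |n|) = arccos(0.3840) = 67.4°.
Dip direction = azimuth of (n_x, n_y) = atan2(0.263, 0.053) = 78°.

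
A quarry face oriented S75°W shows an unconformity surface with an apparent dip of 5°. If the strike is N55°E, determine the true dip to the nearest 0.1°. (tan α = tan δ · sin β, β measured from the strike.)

14.3°

β = acute angle between strike N55°E and section S75°W = 20°.
tan δ = tan α / sin β = tan 5° / sin 20° = 0.0875 / 0.3420 = 0.2558
δ = arctan(0.2558) = 14.35°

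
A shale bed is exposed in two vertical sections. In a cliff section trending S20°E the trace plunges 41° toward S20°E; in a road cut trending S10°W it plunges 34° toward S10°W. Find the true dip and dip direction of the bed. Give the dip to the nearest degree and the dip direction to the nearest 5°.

The two traces are lines in the plane: v₁ = (sin 160°·cos 41°, cos 160°·cos 41°, −sin 41°), v₂ = (sin 190°·cos 34°, cos 190°·cos 34°, −sin 34°).
Cross product v₁ × v₂ gives the pole to the plane: n ∝ (0.139, -0.239, 0.313).
Dip δ = arctan(|n_h|/n_z) = arctan(0.276/0.313) = 41.5°.
The horizontal component of n points toward azimuth atan2(n_x, n_y) = 150°, the dip direction.

true dip 41°, dip direction 150°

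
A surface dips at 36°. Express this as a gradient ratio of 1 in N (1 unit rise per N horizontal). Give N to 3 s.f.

1 in 1.38

1 : N means tan θ = 1/N, so N = 1/tan 36° = 1/0.7265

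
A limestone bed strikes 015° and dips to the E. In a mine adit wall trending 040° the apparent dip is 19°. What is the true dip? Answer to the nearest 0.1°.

39.2°

β = acute angle between strike 015° and section 040° = 25°.
tan(true dip) = tan 19° / sin 25° = 0.8147
true dip = arctan 0.8147 = 39.17°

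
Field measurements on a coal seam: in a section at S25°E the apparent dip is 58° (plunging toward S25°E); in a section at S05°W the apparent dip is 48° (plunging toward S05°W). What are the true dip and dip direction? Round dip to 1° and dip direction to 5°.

Represent each trace as a vector plunging at its apparent dip toward its trend (east-north-up frame): v₁ = (0.224, -0.480, -0.848), v₂ = (-0.058, -0.667, -0.743).
Cross product v₁ × v₂ gives the pole to the plane: n ∝ (0.208, -0.216, 0.177).
True dip = arccos(n_z / |n|) = arccos(0.5087) = 59.4°.
Dip direction = azimuth of (n_x, n_y) = atan2(0.208, -0.216) = 136°.

true dip 59°, dip direction 135°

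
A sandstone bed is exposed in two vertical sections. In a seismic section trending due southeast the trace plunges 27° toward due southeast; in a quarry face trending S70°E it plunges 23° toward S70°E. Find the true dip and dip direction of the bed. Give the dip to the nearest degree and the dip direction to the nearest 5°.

true dip 27°, dip direction 145°

Each apparent-dip line lies in the plane. As unit vectors (x east, y north, z up), v₁ plunges 27°→due southeast and v₂ plunges 23°→S70°E.
n = v₁ × v₂ = (0.103, -0.147, 0.347) (taken with n_z > 0).
True dip = arccos(n_z / |n|) = arccos(0.8883) = 27.3°.
Dip direction = azimuth of (n_x, n_y) = atan2(0.103, -0.147) = 145°.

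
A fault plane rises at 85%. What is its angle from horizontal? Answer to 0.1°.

tan θ = 85/100 = 0.8500
θ = arctan(0.8500) = 40.36°

40.4°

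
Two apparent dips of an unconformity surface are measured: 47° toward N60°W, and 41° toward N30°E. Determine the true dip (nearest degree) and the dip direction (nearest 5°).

The two traces are lines in the plane: v₁ = (sin 300°·cos 47°, cos 300°·cos 47°, −sin 47°), v₂ = (sin 30°·cos 41°, cos 30°·cos 41°, −sin 41°).
Cross product v₁ × v₂ gives the pole to the plane: n ∝ (-0.254, 0.663, 0.515).
Dip δ = arctan(|n_h|/n_z) = arctan(0.711/0.515) = 54.1°.
Dip direction = azimuth of (n_x, n_y) = atan2(-0.254, 0.663) = 339°.

true dip 54°, dip direction 340°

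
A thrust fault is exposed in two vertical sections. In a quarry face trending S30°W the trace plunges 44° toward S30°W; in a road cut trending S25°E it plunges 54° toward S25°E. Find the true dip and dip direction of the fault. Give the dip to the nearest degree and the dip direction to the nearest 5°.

true dip 54°, dip direction 165°

Represent each trace as a vector plunging at its apparent dip toward its trend (east-north-up frame): v₁ = (-0.360, -0.623, -0.695), v₂ = (0.248, -0.533, -0.809).
n = v₁ × v₂ = (0.134, -0.464, 0.346) (taken with n_z > 0).
tan δ = √(n_x²+n_y²)/n_z = 0.483/0.346, so δ = 54.3°.
Dip direction = atan2(0.134, -0.464) = 164° (azimuth of n's horizontal projection).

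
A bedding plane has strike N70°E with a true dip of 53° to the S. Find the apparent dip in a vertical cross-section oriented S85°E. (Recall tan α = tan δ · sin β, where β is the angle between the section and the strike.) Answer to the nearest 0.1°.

The section lies 25° from the strike.
tan α = tan 53° × sin 25° = 1.3270 × 0.4226 = 0.5608
apparent dip = arctan 0.5608 = 29.29°

29.3°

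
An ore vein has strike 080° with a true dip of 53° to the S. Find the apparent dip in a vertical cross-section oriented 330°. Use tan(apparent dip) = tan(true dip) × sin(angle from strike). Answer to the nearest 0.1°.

51.3°

The strike is 080° and the section trends 330°; the acute angle between them is β = 70°.
tan α = tan 53° × sin 70° = 1.3270 × 0.9397 = 1.2470
α = arctan(1.2470) = 51.27°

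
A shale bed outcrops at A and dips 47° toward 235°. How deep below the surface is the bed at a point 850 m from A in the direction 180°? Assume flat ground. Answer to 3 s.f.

The hole lies 55° from the dip direction, so the down-dip offset is 850 × cos 55° = 487.54 m.
Depth = down-dip offset × tan(dip) = 487.54 × tan 47° = 487.54 × 1.0724
Depth = 522.82 m

523 m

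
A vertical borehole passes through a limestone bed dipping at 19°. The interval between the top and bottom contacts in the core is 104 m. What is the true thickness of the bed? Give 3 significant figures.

98.3 m

True thickness t = h · cos(dip) = 104 × cos 19°
t = 104 × 0.9455 = 98.334 m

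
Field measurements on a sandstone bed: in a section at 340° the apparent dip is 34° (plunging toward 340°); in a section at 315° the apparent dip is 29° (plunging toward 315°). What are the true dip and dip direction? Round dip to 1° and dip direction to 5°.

true dip 35°, dip direction 350°

The two traces are lines in the plane: v₁ = (sin 340°·cos 34°, cos 340°·cos 34°, −sin 34°), v₂ = (sin 315°·cos 29°, cos 315°·cos 29°, −sin 29°).
Cross product v₁ × v₂ gives the pole to the plane: n ∝ (-0.032, 0.208, 0.306).
tan δ = √(n_x²+n_y²)/n_z = 0.211/0.306, so δ = 34.5°.
Dip direction = azimuth of (n_x, n_y) = atan2(-0.032, 0.208) = 351°.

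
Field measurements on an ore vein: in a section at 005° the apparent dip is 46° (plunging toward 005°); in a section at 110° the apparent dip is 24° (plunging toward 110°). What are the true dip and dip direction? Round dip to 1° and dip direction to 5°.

The two traces are lines in the plane: v₁ = (sin 5°·cos 46°, cos 5°·cos 46°, −sin 46°), v₂ = (sin 110°·cos 24°, cos 110°·cos 24°, −sin 24°).
n = v₁ × v₂ = (0.506, 0.593, 0.613) (taken with n_z > 0).
tan δ = √(n_x²+n_y²)/n_z = 0.780/0.613, so δ = 51.8°.
Dip direction = azimuth of (n_x, n_y) = atan2(0.506, 0.593) = 40°.

true dip 52°, dip direction 040°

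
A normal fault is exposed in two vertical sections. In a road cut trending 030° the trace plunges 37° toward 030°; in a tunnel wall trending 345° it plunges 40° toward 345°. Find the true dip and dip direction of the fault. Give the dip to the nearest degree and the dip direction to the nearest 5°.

true dip 41°, dip direction 000°

The two traces are lines in the plane: v₁ = (sin 30°·cos 37°, cos 30°·cos 37°, −sin 37°), v₂ = (sin 345°·cos 40°, cos 345°·cos 40°, −sin 40°).
Cross product v₁ × v₂ gives the pole to the plane: n ∝ (0.001, 0.376, 0.433).
True dip = arccos(n_z / |n|) = arccos(0.7548) = 41.0°.
Dip direction = atan2(0.001, 0.376) = 0° (azimuth of n's horizontal projection).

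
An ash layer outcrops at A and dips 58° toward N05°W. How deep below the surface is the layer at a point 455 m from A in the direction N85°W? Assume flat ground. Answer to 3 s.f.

The hole lies 80° from the dip direction, so the down-dip offset is 455 × cos 80° = 79.01 m.
Depth = down-dip offset × tan(dip) = 79.01 × tan 58° = 79.01 × 1.6003
Depth = 126.44 m

126 m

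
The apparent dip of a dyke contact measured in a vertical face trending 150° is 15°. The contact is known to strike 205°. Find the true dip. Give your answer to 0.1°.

The section is 55° from the strike.
tan(true dip) = tan 15° / sin 55° = 0.3271
true dip = arctan 0.3271 = 18.11°

18.1°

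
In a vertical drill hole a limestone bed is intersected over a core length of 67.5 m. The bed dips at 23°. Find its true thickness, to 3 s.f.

True thickness t = h · cos(dip) = 67.5 × cos 23°
t = 67.5 × 0.9205 = 62.134 m

62.1 m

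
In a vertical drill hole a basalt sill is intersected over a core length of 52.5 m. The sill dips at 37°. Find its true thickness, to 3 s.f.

41.9 m

True thickness t = h · cos(dip) = 52.5 × cos 37°
t = 52.5 × 0.7986 = 41.928 m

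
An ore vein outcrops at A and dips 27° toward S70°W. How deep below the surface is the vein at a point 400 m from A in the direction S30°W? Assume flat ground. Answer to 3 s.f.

156 m

The hole lies 40° from the dip direction, so the down-dip offset is 400 × cos 40° = 306.42 m.
Depth = down-dip offset × tan(dip) = 306.42 × tan 27° = 306.42 × 0.5095
Depth = 156.13 m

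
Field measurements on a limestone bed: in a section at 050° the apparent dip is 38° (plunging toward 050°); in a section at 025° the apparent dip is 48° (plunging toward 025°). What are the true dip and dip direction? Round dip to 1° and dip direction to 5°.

Represent each trace as a vector plunging at its apparent dip toward its trend (east-north-up frame): v₁ = (0.604, 0.507, -0.616), v₂ = (0.283, 0.606, -0.743).
Cross product v₁ × v₂ gives the pole to the plane: n ∝ (-0.003, 0.274, 0.223).
True dip = arccos(n_z / |n|) = arccos(0.6302) = 50.9°.
The horizontal component of n points toward azimuth atan2(n_x, n_y) = 359°, the dip direction.

true dip 51°, dip direction 000°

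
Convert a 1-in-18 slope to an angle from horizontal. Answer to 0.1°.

3.2°

tan θ = 1/18 = 0.0556
θ = arctan(0.0556) = 3.18°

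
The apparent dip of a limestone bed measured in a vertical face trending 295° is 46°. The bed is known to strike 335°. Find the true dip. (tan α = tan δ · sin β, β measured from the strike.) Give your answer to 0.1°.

58.2°

The section is 40° from the strike.
tan(true dip) = tan 46° / sin 40° = 1.6110
δ = arctan(1.6110) = 58.17°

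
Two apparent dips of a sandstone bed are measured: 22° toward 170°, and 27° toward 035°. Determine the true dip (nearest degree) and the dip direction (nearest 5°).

true dip 50°, dip direction 100°

Represent each trace as a vector plunging at its apparent dip toward its trend (east-north-up frame): v₁ = (0.161, -0.913, -0.375), v₂ = (0.511, 0.730, -0.454).
The plane normal is n = v₁ × v₂ ∝ (0.688, -0.118, 0.584).
True dip = arccos(n_z / |n|) = arccos(0.6418) = 50.1°.
Dip direction = atan2(0.688, -0.118) = 100° (azimuth of n's horizontal projection).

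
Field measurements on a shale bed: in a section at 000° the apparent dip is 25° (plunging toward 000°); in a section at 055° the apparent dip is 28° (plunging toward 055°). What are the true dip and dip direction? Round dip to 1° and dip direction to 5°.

true dip 30°, dip direction 035°

The two traces are lines in the plane: v₁ = (sin 0°·cos 25°, cos 0°·cos 25°, −sin 25°), v₂ = (sin 55°·cos 28°, cos 55°·cos 28°, −sin 28°).
The plane normal is n = v₁ × v₂ ∝ (0.211, 0.306, 0.656).
True dip = arccos(n_z / |n|) = arccos(0.8699) = 29.6°.
The horizontal component of n points toward azimuth atan2(n_x, n_y) = 35°, the dip direction.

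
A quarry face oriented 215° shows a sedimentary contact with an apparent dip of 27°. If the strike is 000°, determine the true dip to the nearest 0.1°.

41.6°

β = acute angle between strike 000° and section 215° = 35°.
tan δ = tan α / sin β = tan 27° / sin 35° = 0.5095 / 0.5736 = 0.8883
true dip = arctan 0.8883 = 41.62°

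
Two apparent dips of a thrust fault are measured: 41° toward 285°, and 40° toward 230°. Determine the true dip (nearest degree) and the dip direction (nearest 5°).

true dip 44°, dip direction 260°

The two traces are lines in the plane: v₁ = (sin 285°·cos 41°, cos 285°·cos 41°, −sin 41°), v₂ = (sin 230°·cos 40°, cos 230°·cos 40°, −sin 40°).
The plane normal is n = v₁ × v₂ ∝ (-0.449, -0.084, 0.474).
True dip = arccos(n_z / |n|) = arccos(0.7201) = 43.9°.
The horizontal component of n points toward azimuth atan2(n_x, n_y) = 259°, the dip direction.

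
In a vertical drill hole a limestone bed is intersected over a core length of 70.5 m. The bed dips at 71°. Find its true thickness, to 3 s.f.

True thickness t = h · cos(dip) = 70.5 × cos 71°
t = 70.5 × 0.3256 = 22.953 m

23.0 m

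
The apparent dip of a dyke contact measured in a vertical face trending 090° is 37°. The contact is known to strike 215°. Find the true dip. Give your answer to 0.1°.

β = acute angle between strike 215° and section 090° = 55°.
tan(true dip) = tan 37° / sin 55° = 0.9199
true dip = arctan 0.9199 = 42.61°

42.6°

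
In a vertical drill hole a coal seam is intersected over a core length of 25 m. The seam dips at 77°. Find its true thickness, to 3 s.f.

5.62 m

True thickness t = h · cos(dip) = 25 × cos 77°
t = 25 × 0.2250 = 5.624 m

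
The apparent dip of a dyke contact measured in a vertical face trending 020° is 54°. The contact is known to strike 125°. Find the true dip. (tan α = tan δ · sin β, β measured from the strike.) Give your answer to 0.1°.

The section is 75° from the strike.
tan δ = tan α / sin β = tan 54° / sin 75° = 1.3764 / 0.9659 = 1.4249
true dip = arctan 1.4249 = 54.94°

54.9°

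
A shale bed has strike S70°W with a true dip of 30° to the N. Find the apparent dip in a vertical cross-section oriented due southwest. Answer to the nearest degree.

14°

The strike is S70°W and the section trends due southwest; the acute angle between them is β = 25°.
tan α = tan 30° × sin 25° = 0.5774 × 0.4226 = 0.2440
α = arctan(0.2440) = 13.71°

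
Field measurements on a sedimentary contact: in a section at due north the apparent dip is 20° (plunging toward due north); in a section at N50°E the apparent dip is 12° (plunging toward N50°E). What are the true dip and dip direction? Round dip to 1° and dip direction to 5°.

The two traces are lines in the plane: v₁ = (sin 0°·cos 20°, cos 0°·cos 20°, −sin 20°), v₂ = (sin 50°·cos 12°, cos 50°·cos 12°, −sin 12°).
The plane normal is n = v₁ × v₂ ∝ (-0.020, 0.256, 0.704).
Dip δ = arctan(|n_h|/n_z) = arctan(0.257/0.704) = 20.1°.
The horizontal component of n points toward azimuth atan2(n_x, n_y) = 356°, the dip direction.

true dip 20°, dip direction 355°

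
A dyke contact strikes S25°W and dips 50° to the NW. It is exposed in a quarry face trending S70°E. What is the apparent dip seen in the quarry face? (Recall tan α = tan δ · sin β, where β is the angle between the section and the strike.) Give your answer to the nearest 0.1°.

49.9°

The strike is S25°W and the section trends S70°E; the acute angle between them is β = 85°.
tan α = tan 50° × sin 85° = 1.1918 × 0.9962 = 1.1872
apparent dip = arctan 1.1872 = 49.89°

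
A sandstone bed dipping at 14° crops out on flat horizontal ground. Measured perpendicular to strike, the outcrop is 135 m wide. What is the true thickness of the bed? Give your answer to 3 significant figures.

32.7 m

True thickness t = w · sin(dip) = 135 × sin 14°
t = 135 × 0.2419 = 32.659 m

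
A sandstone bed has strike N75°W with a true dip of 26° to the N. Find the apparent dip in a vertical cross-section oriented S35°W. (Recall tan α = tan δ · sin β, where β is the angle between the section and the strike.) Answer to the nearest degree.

25°

Angle between strike (N75°W) and section (S35°W): β = 70°.
tan α = tan 26° × sin 70° = 0.4877 × 0.9397 = 0.4583
apparent dip = arctan 0.4583 = 24.62°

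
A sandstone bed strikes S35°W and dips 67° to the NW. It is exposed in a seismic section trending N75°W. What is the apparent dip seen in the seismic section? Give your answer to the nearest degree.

Angle between strike (S35°W) and section (N75°W): β = 70°.
tan(apparent dip) = tan 67° · sin 70° = 2.2138
α = arctan(2.2138) = 65.69°

66°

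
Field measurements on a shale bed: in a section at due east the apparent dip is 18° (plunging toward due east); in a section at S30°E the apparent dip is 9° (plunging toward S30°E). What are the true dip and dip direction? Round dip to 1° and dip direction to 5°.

true dip 18°, dip direction 090°

Represent each trace as a vector plunging at its apparent dip toward its trend (east-north-up frame): v₁ = (0.951, 0.000, -0.309), v₂ = (0.494, -0.855, -0.156).
n = v₁ × v₂ = (0.264, 0.004, 0.813) (taken with n_z > 0).
True dip = arccos(n_z / |n|) = arccos(0.9510) = 18.0°.
The horizontal component of n points toward azimuth atan2(n_x, n_y) = 89°, the dip direction.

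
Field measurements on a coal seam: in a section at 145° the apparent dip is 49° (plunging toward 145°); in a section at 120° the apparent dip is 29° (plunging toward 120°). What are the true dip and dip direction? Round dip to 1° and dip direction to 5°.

The two traces are lines in the plane: v₁ = (sin 145°·cos 49°, cos 145°·cos 49°, −sin 49°), v₂ = (sin 120°·cos 29°, cos 120°·cos 29°, −sin 29°).
Cross product v₁ × v₂ gives the pole to the plane: n ∝ (-0.069, -0.389, 0.242).
tan δ = √(n_x²+n_y²)/n_z = 0.395/0.242, so δ = 58.5°.
The horizontal component of n points toward azimuth atan2(n_x, n_y) = 190°, the dip direction.

true dip 58°, dip direction 190°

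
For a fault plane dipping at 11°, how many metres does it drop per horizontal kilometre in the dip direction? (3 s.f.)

194 m

drop per km = 1000 × tan 11° = 1000 × 0.1944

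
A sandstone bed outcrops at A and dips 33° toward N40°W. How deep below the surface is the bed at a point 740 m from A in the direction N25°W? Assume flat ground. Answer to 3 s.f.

464 m

The hole lies 15° from the dip direction, so the down-dip offset is 740 × cos 15° = 714.79 m.
Depth = down-dip offset × tan(dip) = 714.79 × tan 33° = 714.79 × 0.6494
Depth = 464.19 m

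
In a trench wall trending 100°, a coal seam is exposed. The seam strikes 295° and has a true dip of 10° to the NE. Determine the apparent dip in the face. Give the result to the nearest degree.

3°

The strike is 295° and the section trends 100°; the acute angle between them is β = 15°.
tan(apparent dip) = tan 10° · sin 15° = 0.0456
α = arctan(0.0456) = 2.61°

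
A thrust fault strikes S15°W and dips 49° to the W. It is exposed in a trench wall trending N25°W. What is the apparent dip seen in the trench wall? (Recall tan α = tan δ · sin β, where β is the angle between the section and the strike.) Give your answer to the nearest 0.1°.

The section lies 40° from the strike.
tan(apparent dip) = tan 49° · sin 40° = 0.7394
apparent dip = arctan 0.7394 = 36.48°

36.5°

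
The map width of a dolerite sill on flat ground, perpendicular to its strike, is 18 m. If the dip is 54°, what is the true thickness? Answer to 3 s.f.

True thickness t = w · sin(dip) = 18 × sin 54°
t = 18 × 0.8090 = 14.562 m

14.6 m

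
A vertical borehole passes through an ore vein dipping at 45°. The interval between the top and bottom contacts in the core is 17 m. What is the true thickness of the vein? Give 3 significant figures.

12.0 m

True thickness t = h · cos(dip) = 17 × cos 45°
t = 17 × 0.7071 = 12.021 m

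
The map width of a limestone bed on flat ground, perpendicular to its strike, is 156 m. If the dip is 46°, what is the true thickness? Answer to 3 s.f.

112 m

True thickness t = w · sin(dip) = 156 × sin 46°
t = 156 × 0.7193 = 112.217 m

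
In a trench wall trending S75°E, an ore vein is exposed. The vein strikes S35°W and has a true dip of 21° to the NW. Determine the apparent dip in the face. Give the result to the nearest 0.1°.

Angle between strike (S35°W) and section (S75°E): β = 70°.
tan(apparent dip) = tan 21° · sin 70° = 0.3607
apparent dip = arctan 0.3607 = 19.84°

19.8°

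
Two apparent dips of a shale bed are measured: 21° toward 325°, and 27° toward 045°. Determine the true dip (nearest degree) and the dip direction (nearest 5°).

true dip 31°, dip direction 015°

Represent each trace as a vector plunging at its apparent dip toward its trend (east-north-up frame): v₁ = (-0.535, 0.765, -0.358), v₂ = (0.630, 0.630, -0.454).
The plane normal is n = v₁ × v₂ ∝ (0.121, 0.469, 0.819).
Dip δ = arctan(|n_h|/n_z) = arctan(0.484/0.819) = 30.6°.
The horizontal component of n points toward azimuth atan2(n_x, n_y) = 15°, the dip direction.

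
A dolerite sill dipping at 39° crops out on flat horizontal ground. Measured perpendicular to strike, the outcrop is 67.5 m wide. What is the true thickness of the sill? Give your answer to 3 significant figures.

42.5 m

True thickness t = w · sin(dip) = 67.5 × sin 39°
t = 67.5 × 0.6293 = 42.479 m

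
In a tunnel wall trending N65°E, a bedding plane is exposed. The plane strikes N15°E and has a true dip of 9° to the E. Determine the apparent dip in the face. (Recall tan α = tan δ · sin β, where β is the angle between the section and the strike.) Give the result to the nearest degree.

Angle between strike (N15°E) and section (N65°E): β = 50°.
tan α = tan 9° × sin 50° = 0.1584 × 0.7660 = 0.1213
apparent dip = arctan 0.1213 = 6.92°

7°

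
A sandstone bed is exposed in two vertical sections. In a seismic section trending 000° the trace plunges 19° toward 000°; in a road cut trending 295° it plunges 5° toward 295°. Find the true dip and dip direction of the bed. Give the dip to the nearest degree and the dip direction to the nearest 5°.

true dip 19°, dip direction 010°

Represent each trace as a vector plunging at its apparent dip toward its trend (east-north-up frame): v₁ = (0.000, 0.946, -0.326), v₂ = (-0.903, 0.421, -0.087).
The plane normal is n = v₁ × v₂ ∝ (0.055, 0.294, 0.854).
Dip δ = arctan(|n_h|/n_z) = arctan(0.299/0.854) = 19.3°.
Dip direction = atan2(0.055, 0.294) = 11° (azimuth of n's horizontal projection).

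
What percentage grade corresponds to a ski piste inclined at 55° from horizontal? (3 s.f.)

grade % = 100 × tan 55° = 100 × 1.4281

143%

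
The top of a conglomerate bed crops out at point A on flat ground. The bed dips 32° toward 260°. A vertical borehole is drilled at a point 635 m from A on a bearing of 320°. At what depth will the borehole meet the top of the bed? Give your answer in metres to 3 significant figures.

198 m

The hole lies 60° from the dip direction, so the down-dip offset is 635 × cos 60° = 317.50 m.
Depth = down-dip offset × tan(dip) = 317.50 × tan 32° = 317.50 × 0.6249
Depth = 198.40 m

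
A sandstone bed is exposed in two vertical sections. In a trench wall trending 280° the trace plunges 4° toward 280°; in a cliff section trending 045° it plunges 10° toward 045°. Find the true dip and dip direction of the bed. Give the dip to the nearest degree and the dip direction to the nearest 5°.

The two traces are lines in the plane: v₁ = (sin 280°·cos 4°, cos 280°·cos 4°, −sin 4°), v₂ = (sin 45°·cos 10°, cos 45°·cos 10°, −sin 10°).
The plane normal is n = v₁ × v₂ ∝ (-0.018, 0.219, 0.805).
Dip δ = arctan(|n_h|/n_z) = arctan(0.220/0.805) = 15.3°.
The horizontal component of n points toward azimuth atan2(n_x, n_y) = 355°, the dip direction.

true dip 15°, dip direction 355°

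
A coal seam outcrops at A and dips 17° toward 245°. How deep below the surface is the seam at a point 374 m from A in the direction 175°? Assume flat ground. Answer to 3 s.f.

The hole lies 70° from the dip direction, so the down-dip offset is 374 × cos 70° = 127.92 m.
Depth = down-dip offset × tan(dip) = 127.92 × tan 17° = 127.92 × 0.3057
Depth = 39.11 m

39.1 m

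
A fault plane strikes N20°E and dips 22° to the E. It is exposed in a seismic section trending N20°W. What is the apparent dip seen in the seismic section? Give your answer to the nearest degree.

The section lies 40° from the strike.
tan α = tan 22° × sin 40° = 0.4040 × 0.6428 = 0.2597
apparent dip = arctan 0.2597 = 14.56°

15°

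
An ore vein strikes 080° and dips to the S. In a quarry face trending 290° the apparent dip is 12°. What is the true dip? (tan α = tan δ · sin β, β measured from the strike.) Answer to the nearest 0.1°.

23.0°

β = acute angle between strike 080° and section 290° = 30°.
tan(true dip) = tan 12° / sin 30° = 0.4251
δ = arctan(0.4251) = 23.03°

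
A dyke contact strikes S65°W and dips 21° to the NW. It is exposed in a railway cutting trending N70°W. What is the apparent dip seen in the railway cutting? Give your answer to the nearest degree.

Angle between strike (S65°W) and section (N70°W): β = 45°.
tan(apparent dip) = tan 21° · sin 45° = 0.2714
apparent dip = arctan 0.2714 = 15.19°

15°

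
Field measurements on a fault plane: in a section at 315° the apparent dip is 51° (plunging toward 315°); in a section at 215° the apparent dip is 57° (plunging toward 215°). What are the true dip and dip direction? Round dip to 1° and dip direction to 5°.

true dip 65°, dip direction 260°

Represent each trace as a vector plunging at its apparent dip toward its trend (east-north-up frame): v₁ = (-0.445, 0.445, -0.777), v₂ = (-0.312, -0.446, -0.839).
n = v₁ × v₂ = (-0.720, -0.130, 0.338) (taken with n_z > 0).
True dip = arccos(n_z / |n|) = arccos(0.4189) = 65.2°.
The horizontal component of n points toward azimuth atan2(n_x, n_y) = 260°, the dip direction.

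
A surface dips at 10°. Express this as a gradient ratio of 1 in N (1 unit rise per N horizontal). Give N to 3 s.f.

1 : N means tan θ = 1/N, so N = 1/tan 10° = 1/0.1763

1 in 5.67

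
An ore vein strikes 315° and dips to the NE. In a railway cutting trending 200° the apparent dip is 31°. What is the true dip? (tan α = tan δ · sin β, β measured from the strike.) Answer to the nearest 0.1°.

33.5°

β = acute angle between strike 315° and section 200° = 65°.
tan(true dip) = tan 31° / sin 65° = 0.6630
true dip = arctan 0.6630 = 33.54°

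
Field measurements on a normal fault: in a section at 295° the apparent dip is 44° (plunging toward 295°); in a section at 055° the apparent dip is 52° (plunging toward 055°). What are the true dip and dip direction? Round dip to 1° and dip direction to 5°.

Each apparent-dip line lies in the plane. As unit vectors (x east, y north, z up), v₁ plunges 44°→295° and v₂ plunges 52°→055°.
The plane normal is n = v₁ × v₂ ∝ (-0.006, 0.864, 0.384).
True dip = arccos(n_z / |n|) = arccos(0.4057) = 66.1°.
Dip direction = atan2(-0.006, 0.864) = 360° (azimuth of n's horizontal projection).

true dip 66°, dip direction 000°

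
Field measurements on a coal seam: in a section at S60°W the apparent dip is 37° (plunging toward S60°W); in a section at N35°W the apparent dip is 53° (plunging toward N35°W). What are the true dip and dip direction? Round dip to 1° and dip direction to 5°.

true dip 56°, dip direction 300°

Represent each trace as a vector plunging at its apparent dip toward its trend (east-north-up frame): v₁ = (-0.692, -0.399, -0.602), v₂ = (-0.345, 0.493, -0.799).
n = v₁ × v₂ = (-0.616, 0.345, 0.479) (taken with n_z > 0).
tan δ = √(n_x²+n_y²)/n_z = 0.705/0.479, so δ = 55.8°.
Dip direction = atan2(-0.616, 0.345) = 299° (azimuth of n's horizontal projection).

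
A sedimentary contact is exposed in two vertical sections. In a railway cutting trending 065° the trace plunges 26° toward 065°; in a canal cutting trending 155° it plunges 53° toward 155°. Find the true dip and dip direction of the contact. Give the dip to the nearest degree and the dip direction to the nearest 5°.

Represent each trace as a vector plunging at its apparent dip toward its trend (east-north-up frame): v₁ = (0.815, 0.380, -0.438), v₂ = (0.254, -0.545, -0.799).
n = v₁ × v₂ = (0.542, -0.539, 0.541) (taken with n_z > 0).
tan δ = √(n_x²+n_y²)/n_z = 0.765/0.541, so δ = 54.7°.
Dip direction = azimuth of (n_x, n_y) = atan2(0.542, -0.539) = 135°.

true dip 55°, dip direction 135°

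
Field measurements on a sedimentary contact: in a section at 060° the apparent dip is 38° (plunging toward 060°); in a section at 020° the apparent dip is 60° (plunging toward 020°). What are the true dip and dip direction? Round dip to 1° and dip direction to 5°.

Represent each trace as a vector plunging at its apparent dip toward its trend (east-north-up frame): v₁ = (0.682, 0.394, -0.616), v₂ = (0.171, 0.470, -0.866).
Cross product v₁ × v₂ gives the pole to the plane: n ∝ (-0.052, 0.486, 0.253).
Dip δ = arctan(|n_h|/n_z) = arctan(0.488/0.253) = 62.6°.
Dip direction = atan2(-0.052, 0.486) = 354° (azimuth of n's horizontal projection).

true dip 63°, dip direction 355°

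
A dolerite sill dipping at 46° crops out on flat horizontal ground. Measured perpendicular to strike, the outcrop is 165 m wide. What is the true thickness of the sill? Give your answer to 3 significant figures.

True thickness t = w · sin(dip) = 165 × sin 46°
t = 165 × 0.7193 = 118.691 m

119 m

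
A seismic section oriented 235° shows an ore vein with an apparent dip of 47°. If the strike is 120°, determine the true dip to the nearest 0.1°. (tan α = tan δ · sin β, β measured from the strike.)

The section is 65° from the strike.
tan δ = tan α / sin β = tan 47° / sin 65° = 1.0724 / 0.9063 = 1.1832
true dip = arctan 1.1832 = 49.80°

49.8°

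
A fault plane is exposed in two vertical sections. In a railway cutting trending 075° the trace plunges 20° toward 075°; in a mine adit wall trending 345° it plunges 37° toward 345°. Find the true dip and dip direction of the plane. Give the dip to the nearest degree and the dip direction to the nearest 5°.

true dip 40°, dip direction 010°

Each apparent-dip line lies in the plane. As unit vectors (x east, y north, z up), v₁ plunges 20°→075° and v₂ plunges 37°→345°.
Cross product v₁ × v₂ gives the pole to the plane: n ∝ (0.117, 0.617, 0.750).
Dip δ = arctan(|n_h|/n_z) = arctan(0.628/0.750) = 39.9°.
The horizontal component of n points toward azimuth atan2(n_x, n_y) = 11°, the dip direction.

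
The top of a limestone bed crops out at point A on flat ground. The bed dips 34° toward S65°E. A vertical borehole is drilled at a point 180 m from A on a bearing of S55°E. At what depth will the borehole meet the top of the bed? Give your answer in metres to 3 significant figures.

120 m

The hole lies 10° from the dip direction, so the down-dip offset is 180 × cos 10° = 177.27 m.
Depth = down-dip offset × tan(dip) = 177.27 × tan 34° = 177.27 × 0.6745
Depth = 119.57 m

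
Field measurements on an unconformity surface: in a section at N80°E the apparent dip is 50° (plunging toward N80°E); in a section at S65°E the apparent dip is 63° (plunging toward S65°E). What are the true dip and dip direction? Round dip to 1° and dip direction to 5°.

Represent each trace as a vector plunging at its apparent dip toward its trend (east-north-up frame): v₁ = (0.633, 0.112, -0.766), v₂ = (0.411, -0.192, -0.891).
The plane normal is n = v₁ × v₂ ∝ (0.246, -0.249, 0.167).
True dip = arccos(n_z / |n|) = arccos(0.4312) = 64.5°.
Dip direction = azimuth of (n_x, n_y) = atan2(0.246, -0.249) = 135°.

true dip 64°, dip direction 135°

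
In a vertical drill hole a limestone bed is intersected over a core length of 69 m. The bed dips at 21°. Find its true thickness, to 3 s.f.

64.4 m

True thickness t = h · cos(dip) = 69 × cos 21°
t = 69 × 0.9336 = 64.417 m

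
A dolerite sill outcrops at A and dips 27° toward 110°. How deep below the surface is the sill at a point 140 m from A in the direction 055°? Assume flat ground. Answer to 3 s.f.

The hole lies 55° from the dip direction, so the down-dip offset is 140 × cos 55° = 80.30 m.
Depth = down-dip offset × tan(dip) = 80.30 × tan 27° = 80.30 × 0.5095
Depth = 40.92 m

40.9 m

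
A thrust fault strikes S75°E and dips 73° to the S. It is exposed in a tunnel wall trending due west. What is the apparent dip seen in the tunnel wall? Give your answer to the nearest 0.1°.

The section lies 15° from the strike.
tan α = tan 73° × sin 15° = 3.2709 × 0.2588 = 0.8466
α = arctan(0.8466) = 40.25°

40.2°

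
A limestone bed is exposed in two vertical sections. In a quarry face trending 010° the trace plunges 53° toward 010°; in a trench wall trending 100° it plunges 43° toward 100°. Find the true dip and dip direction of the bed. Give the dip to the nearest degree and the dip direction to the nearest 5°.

true dip 58°, dip direction 045°

The two traces are lines in the plane: v₁ = (sin 10°·cos 53°, cos 10°·cos 53°, −sin 53°), v₂ = (sin 100°·cos 43°, cos 100°·cos 43°, −sin 43°).
Cross product v₁ × v₂ gives the pole to the plane: n ∝ (0.506, 0.504, 0.440).
Dip δ = arctan(|n_h|/n_z) = arctan(0.714/0.440) = 58.3°.
Dip direction = azimuth of (n_x, n_y) = atan2(0.506, 0.504) = 45°.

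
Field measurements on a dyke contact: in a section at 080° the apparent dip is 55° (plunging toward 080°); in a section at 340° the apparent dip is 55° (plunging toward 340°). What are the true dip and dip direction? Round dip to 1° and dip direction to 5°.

true dip 66°, dip direction 030°

The two traces are lines in the plane: v₁ = (sin 80°·cos 55°, cos 80°·cos 55°, −sin 55°), v₂ = (sin 340°·cos 55°, cos 340°·cos 55°, −sin 55°).
The plane normal is n = v₁ × v₂ ∝ (0.360, 0.623, 0.324).
Dip δ = arctan(|n_h|/n_z) = arctan(0.720/0.324) = 65.8°.
Dip direction = azimuth of (n_x, n_y) = atan2(0.360, 0.623) = 30°.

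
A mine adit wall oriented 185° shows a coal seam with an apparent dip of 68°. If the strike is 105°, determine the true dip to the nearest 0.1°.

68.3°

β = acute angle between strike 105° and section 185° = 80°.
tan δ = tan α / sin β = tan 68° / sin 80° = 2.4751 / 0.9848 = 2.5133
δ = arctan(2.5133) = 68.30°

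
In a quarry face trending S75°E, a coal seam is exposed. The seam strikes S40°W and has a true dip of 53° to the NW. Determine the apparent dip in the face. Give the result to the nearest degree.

50°

The strike is S40°W and the section trends S75°E; the acute angle between them is β = 65°.
tan α = tan 53° × sin 65° = 1.3270 × 0.9063 = 1.2027
apparent dip = arctan 1.2027 = 50.26°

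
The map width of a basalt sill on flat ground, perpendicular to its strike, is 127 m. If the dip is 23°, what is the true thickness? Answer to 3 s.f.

True thickness t = w · sin(dip) = 127 × sin 23°
t = 127 × 0.3907 = 49.623 m

49.6 m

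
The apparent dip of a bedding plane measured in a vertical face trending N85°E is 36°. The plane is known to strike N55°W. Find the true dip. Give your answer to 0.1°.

48.5°

β = acute angle between strike N55°W and section N85°E = 40°.
tan(true dip) = tan 36° / sin 40° = 1.1303
δ = arctan(1.1303) = 48.50°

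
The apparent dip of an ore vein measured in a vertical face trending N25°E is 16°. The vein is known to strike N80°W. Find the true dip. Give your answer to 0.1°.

The section is 75° from the strike.
tan(true dip) = tan 16° / sin 75° = 0.2969
true dip = arctan 0.2969 = 16.53°

16.5°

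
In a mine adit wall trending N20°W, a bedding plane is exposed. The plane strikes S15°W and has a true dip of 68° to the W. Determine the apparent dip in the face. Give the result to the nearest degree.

55°

Angle between strike (S15°W) and section (N20°W): β = 35°.
tan α = tan 68° × sin 35° = 2.4751 × 0.5736 = 1.4197
apparent dip = arctan 1.4197 = 54.84°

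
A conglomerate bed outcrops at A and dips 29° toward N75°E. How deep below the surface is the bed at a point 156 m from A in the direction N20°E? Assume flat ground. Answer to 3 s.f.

49.6 m

The hole lies 55° from the dip direction, so the down-dip offset is 156 × cos 55° = 89.48 m.
Depth = down-dip offset × tan(dip) = 89.48 × tan 29° = 89.48 × 0.5543
Depth = 49.60 m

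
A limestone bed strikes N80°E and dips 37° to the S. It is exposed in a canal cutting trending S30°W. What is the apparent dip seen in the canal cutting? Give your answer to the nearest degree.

The section lies 50° from the strike.
tan(apparent dip) = tan 37° · sin 50° = 0.5773
α = arctan(0.5773) = 30.00°

30°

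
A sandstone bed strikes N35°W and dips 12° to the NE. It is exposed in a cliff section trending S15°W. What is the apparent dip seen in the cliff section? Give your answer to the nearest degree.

9°

Angle between strike (N35°W) and section (S15°W): β = 50°.
tan(apparent dip) = tan 12° · sin 50° = 0.1628
α = arctan(0.1628) = 9.25°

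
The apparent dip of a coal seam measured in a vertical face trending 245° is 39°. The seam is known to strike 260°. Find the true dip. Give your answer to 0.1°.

72.3°

β = acute angle between strike 260° and section 245° = 15°.
tan(true dip) = tan 39° / sin 15° = 3.1288
δ = arctan(3.1288) = 72.28°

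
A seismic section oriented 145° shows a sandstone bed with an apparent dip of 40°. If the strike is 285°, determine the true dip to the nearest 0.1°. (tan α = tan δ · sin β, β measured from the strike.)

52.5°

β = acute angle between strike 285° and section 145° = 40°.
tan(true dip) = tan 40° / sin 40° = 1.3054
δ = arctan(1.3054) = 52.55°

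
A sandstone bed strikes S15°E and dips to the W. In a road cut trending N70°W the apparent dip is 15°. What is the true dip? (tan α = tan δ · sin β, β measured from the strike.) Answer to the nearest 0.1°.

β = acute angle between strike S15°E and section N70°W = 55°.
tan(true dip) = tan 15° / sin 55° = 0.3271
true dip = arctan 0.3271 = 18.11°

18.1°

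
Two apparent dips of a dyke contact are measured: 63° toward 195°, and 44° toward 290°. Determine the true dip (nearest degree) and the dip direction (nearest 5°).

true dip 66°, dip direction 225°

Represent each trace as a vector plunging at its apparent dip toward its trend (east-north-up frame): v₁ = (-0.118, -0.439, -0.891), v₂ = (-0.676, 0.246, -0.695).
Cross product v₁ × v₂ gives the pole to the plane: n ∝ (-0.524, -0.521, 0.325).
tan δ = √(n_x²+n_y²)/n_z = 0.739/0.325, so δ = 66.2°.
Dip direction = azimuth of (n_x, n_y) = atan2(-0.524, -0.521) = 225°.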